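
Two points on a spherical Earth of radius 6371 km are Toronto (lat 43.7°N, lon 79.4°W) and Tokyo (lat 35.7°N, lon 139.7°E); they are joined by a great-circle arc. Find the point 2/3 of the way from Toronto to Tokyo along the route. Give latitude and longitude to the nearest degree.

Write both endpoints as unit vectors p₁, p₂ with components (cos φ cos λ, cos φ sin λ, sin φ).
The central angle between the endpoints is δ = arccos(p₁·p₂) ≈ 1.623 rad (93.0°).
Interpolate at f = 2/3 with slerp weights a = sin((1−f)δ)/sin δ ≈ 0.516, b = sin(fδ)/sin δ ≈ 0.884.
p = a·p₁ + b·p₂ ≈ (-0.479, 0.098, 0.872); φ = arcsin(p_z) ≈ 60.73°, λ = atan2(p_y, p_x) ≈ 168.45°.

≈ lat 61°N, lon 168°E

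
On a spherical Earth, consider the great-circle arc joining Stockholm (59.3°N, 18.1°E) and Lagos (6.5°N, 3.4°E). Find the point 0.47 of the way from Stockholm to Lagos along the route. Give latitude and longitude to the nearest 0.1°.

≈ (34.7°N, 8.8°E)

Convert each endpoint to a unit vector on the sphere (x = cos φ cos λ, y = cos φ sin λ, z = sin φ).
The central angle between the endpoints is δ = arccos(p₁·p₂) ≈ 0.942 rad (54.0°).
Interpolate at f = 0.47 with slerp weights a = sin((1−f)δ)/sin δ ≈ 0.592, b = sin(fδ)/sin δ ≈ 0.530.
p = a·p₁ + b·p₂ ≈ (0.813, 0.125, 0.569); φ = arcsin(p_z) ≈ 34.68°, λ = atan2(p_y, p_x) ≈ 8.75°.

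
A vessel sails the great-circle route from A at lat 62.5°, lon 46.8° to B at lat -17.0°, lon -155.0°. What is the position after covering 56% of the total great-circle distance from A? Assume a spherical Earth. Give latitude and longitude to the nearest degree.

≈ lat 39°, lon -170°

Write both endpoints as unit vectors p₁, p₂ with components (cos φ cos λ, cos φ sin λ, sin φ).
The central angle between the endpoints is δ = arccos(p₁·p₂) ≈ 2.304 rad (132.0°).
Interpolate at f = 0.56 with slerp weights a = sin((1−f)δ)/sin δ ≈ 1.143, b = sin(fδ)/sin δ ≈ 1.293.
p = a·p₁ + b·p₂ ≈ (-0.760, -0.138, 0.635); φ = arcsin(p_z) ≈ 39.44°, λ = atan2(p_y, p_x) ≈ -169.70°.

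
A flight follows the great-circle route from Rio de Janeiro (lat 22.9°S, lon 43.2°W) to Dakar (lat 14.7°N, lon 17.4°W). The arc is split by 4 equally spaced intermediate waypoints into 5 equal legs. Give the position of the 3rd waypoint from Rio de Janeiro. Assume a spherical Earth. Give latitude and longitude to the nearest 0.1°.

Write both endpoints as unit vectors p₁, p₂ with components (cos φ cos λ, cos φ sin λ, sin φ).
The central angle between the endpoints is δ = arccos(p₁·p₂) ≈ 0.791 rad (45.3°).
Interpolate at f = 3/5 with slerp weights a = sin((1−f)δ)/sin δ ≈ 0.438, b = sin(fδ)/sin δ ≈ 0.643.
p = a·p₁ + b·p₂ ≈ (0.887, -0.462, -0.007); φ = arcsin(p_z) ≈ -0.41°, λ = atan2(p_y, p_x) ≈ -27.50°.

≈ lat 0.4°S, lon 27.5°W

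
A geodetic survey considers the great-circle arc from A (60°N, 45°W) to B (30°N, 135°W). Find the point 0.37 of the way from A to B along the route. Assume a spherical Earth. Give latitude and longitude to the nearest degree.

≈ (58°N, 92°W)

The haversine formula gives a central angle δ ≈ 1.123 rad (64.3°) between the endpoints.
Interpolate at f = 0.37 with slerp weights a = sin((1−f)δ)/sin δ ≈ 0.721, b = sin(fδ)/sin δ ≈ 0.448.
p = a·p₁ + b·p₂ ≈ (-0.019, -0.529, 0.848); φ = arcsin(p_z) ≈ 58.03°, λ = atan2(p_y, p_x) ≈ -92.09°.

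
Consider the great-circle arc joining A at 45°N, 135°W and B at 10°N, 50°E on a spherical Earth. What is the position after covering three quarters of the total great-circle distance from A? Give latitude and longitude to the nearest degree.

≈ 41°N, 53°E

Convert each endpoint to a unit vector on the sphere (x = cos φ cos λ, y = cos φ sin λ, z = sin φ).
The central angle between the endpoints is δ = arccos(p₁·p₂) ≈ 2.178 rad (124.8°).
Interpolate at f = 3/4 with slerp weights a = sin((1−f)δ)/sin δ ≈ 0.631, b = sin(fδ)/sin δ ≈ 1.216.
p = a·p₁ + b·p₂ ≈ (0.454, 0.602, 0.657); φ = arcsin(p_z) ≈ 41.09°, λ = atan2(p_y, p_x) ≈ 52.96°.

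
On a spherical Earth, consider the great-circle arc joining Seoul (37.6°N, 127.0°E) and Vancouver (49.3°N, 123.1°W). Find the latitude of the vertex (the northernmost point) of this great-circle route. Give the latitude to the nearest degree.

≈ 60°N

The great circle lies in the plane with unit normal n̂ = (p₁ × p₂)/|p₁ × p₂|.
Here n̂_z ≈ +0.507; the vertex latitude is φ_max = arccos|n̂_z| ≈ 59.5°.
Check via Clairaut: cos φ_max = |cos φ₁| · sin C = cos(37.6°)·sin(39.8°) ≈ 0.507, again giving ≈ 59.5°.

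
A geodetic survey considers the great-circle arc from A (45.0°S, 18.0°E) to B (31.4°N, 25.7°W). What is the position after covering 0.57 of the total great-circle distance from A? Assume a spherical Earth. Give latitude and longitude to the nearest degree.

From cos δ = sin φ₁ sin φ₂ + cos φ₁ cos φ₂ cos Δλ, the central angle is δ ≈ 1.503 rad (86.1°).
Interpolate at f = 0.57 with slerp weights a = sin((1−f)δ)/sin δ ≈ 0.604, b = sin(fδ)/sin δ ≈ 0.757.
p = a·p₁ + b·p₂ ≈ (0.988, -0.148, -0.032); φ = arcsin(p_z) ≈ -1.84°, λ = atan2(p_y, p_x) ≈ -8.54°.

≈ (2°S, 9°W)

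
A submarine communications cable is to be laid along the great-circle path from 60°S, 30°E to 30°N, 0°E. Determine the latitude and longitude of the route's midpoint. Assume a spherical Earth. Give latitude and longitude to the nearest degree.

≈ 15°S, 11°E

Convert each endpoint to a unit vector on the sphere (x = cos φ cos λ, y = cos φ sin λ, z = sin φ).
The central angle between the endpoints is δ = arccos(p₁·p₂) ≈ 1.629 rad (93.3°).
Interpolate at f = 1/2 with slerp weights a = sin((1−f)δ)/sin δ ≈ 0.729, b = sin(fδ)/sin δ ≈ 0.729.
p = a·p₁ + b·p₂ ≈ (0.946, 0.182, -0.267); φ = arcsin(p_z) ≈ -15.47°, λ = atan2(p_y, p_x) ≈ 10.89°.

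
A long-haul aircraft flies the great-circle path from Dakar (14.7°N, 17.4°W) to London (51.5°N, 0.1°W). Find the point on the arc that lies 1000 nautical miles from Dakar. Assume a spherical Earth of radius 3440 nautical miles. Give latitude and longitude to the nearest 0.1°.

≈ 30.5°N, 11.8°W

The haversine formula gives a central angle δ ≈ 0.686 rad (39.3°) between the endpoints. The total great-circle distance is δ·R ≈ 0.686 × 3440 ≈ 2361 nmi, so the target fraction is f = 1000/2361 ≈ 0.423.
Interpolate at f ≈ 0.423 with slerp weights a = sin((1−f)δ)/sin δ ≈ 0.608, b = sin(fδ)/sin δ ≈ 0.452.
p = a·p₁ + b·p₂ ≈ (0.843, -0.176, 0.508); φ = arcsin(p_z) ≈ 30.55°, λ = atan2(p_y, p_x) ≈ -11.82°.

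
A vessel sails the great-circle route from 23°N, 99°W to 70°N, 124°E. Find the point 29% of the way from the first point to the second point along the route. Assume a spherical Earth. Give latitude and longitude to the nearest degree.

From cos δ = sin φ₁ sin φ₂ + cos φ₁ cos φ₂ cos Δλ, the central angle is δ ≈ 1.433 rad (82.1°).
Interpolate at f = 0.29 with slerp weights a = sin((1−f)δ)/sin δ ≈ 0.859, b = sin(fδ)/sin δ ≈ 0.408.
p = a·p₁ + b·p₂ ≈ (-0.202, -0.665, 0.719); φ = arcsin(p_z) ≈ 45.95°, λ = atan2(p_y, p_x) ≈ -106.86°.

≈ 46°N, 107°W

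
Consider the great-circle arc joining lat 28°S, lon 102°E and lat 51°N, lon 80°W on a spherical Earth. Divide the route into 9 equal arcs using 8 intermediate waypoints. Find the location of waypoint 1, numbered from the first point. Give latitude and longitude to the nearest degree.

Write both endpoints as unit vectors p₁, p₂ with components (cos φ cos λ, cos φ sin λ, sin φ).
The central angle between the endpoints is δ = arccos(p₁·p₂) ≈ 2.739 rad (157.0°).
Interpolate at f = 1/9 with slerp weights a = sin((1−f)δ)/sin δ ≈ 1.658, b = sin(fδ)/sin δ ≈ 0.765.
p = a·p₁ + b·p₂ ≈ (-0.221, 0.958, -0.184); φ = arcsin(p_z) ≈ -10.59°, λ = atan2(p_y, p_x) ≈ 102.98°.

≈ lat 11°S, lon 103°E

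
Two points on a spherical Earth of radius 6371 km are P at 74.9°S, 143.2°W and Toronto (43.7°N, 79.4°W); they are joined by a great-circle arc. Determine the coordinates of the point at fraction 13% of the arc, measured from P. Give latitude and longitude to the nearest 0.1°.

≈ 61.9°S, 114.7°W

Convert each endpoint to a unit vector on the sphere (x = cos φ cos λ, y = cos φ sin λ, z = sin φ).
The central angle between the endpoints is δ = arccos(p₁·p₂) ≈ 2.194 rad (125.7°).
Interpolate at f = 0.13 with slerp weights a = sin((1−f)δ)/sin δ ≈ 1.162, b = sin(fδ)/sin δ ≈ 0.347.
p = a·p₁ + b·p₂ ≈ (-0.196, -0.428, -0.882); φ = arcsin(p_z) ≈ -61.93°, λ = atan2(p_y, p_x) ≈ -114.65°.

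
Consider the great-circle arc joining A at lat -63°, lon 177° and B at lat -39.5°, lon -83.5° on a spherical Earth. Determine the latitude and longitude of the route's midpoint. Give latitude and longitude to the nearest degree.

≈ lat -62°, lon -116°

Write both endpoints as unit vectors p₁, p₂ with components (cos φ cos λ, cos φ sin λ, sin φ).
The central angle between the endpoints is δ = arccos(p₁·p₂) ≈ 1.037 rad (59.4°).
Interpolate at f = 1/2 with slerp weights a = sin((1−f)δ)/sin δ ≈ 0.576, b = sin(fδ)/sin δ ≈ 0.576.
p = a·p₁ + b·p₂ ≈ (-0.211, -0.428, -0.879); φ = arcsin(p_z) ≈ -61.53°, λ = atan2(p_y, p_x) ≈ -116.23°.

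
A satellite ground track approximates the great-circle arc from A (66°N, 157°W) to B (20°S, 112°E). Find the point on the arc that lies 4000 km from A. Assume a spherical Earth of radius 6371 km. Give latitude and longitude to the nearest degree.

≈ (45°N, 147°E)

Write both endpoints as unit vectors p₁, p₂ with components (cos φ cos λ, cos φ sin λ, sin φ).
The central angle between the endpoints is δ = arccos(p₁·p₂) ≈ 1.896 rad (108.6°). The total great-circle distance is δ·R ≈ 1.896 × 6371 ≈ 12077 km, so the target fraction is f = 4000/12077 ≈ 0.331.
Interpolate at f ≈ 0.331 with slerp weights a = sin((1−f)δ)/sin δ ≈ 1.007, b = sin(fδ)/sin δ ≈ 0.620.
p = a·p₁ + b·p₂ ≈ (-0.595, 0.380, 0.708); φ = arcsin(p_z) ≈ 45.08°, λ = atan2(p_y, p_x) ≈ 147.45°.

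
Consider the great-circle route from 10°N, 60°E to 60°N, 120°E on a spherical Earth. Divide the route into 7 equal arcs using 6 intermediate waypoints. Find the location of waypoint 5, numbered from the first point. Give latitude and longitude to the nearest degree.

Write both endpoints as unit vectors p₁, p₂ with components (cos φ cos λ, cos φ sin λ, sin φ).
The central angle between the endpoints is δ = arccos(p₁·p₂) ≈ 1.163 rad (66.6°).
Interpolate at f = 5/7 with slerp weights a = sin((1−f)δ)/sin δ ≈ 0.355, b = sin(fδ)/sin δ ≈ 0.804.
p = a·p₁ + b·p₂ ≈ (-0.026, 0.651, 0.758); φ = arcsin(p_z) ≈ 49.32°, λ = atan2(p_y, p_x) ≈ 92.30°.

≈ 49°N, 92°E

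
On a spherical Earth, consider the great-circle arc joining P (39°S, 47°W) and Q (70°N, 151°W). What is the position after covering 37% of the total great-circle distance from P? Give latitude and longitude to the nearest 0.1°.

Convert each endpoint to a unit vector on the sphere (x = cos φ cos λ, y = cos φ sin λ, z = sin φ).
The central angle between the endpoints is δ = arccos(p₁·p₂) ≈ 2.286 rad (131.0°).
Interpolate at f = 0.37 with slerp weights a = sin((1−f)δ)/sin δ ≈ 1.313, b = sin(fδ)/sin δ ≈ 0.991.
p = a·p₁ + b·p₂ ≈ (0.399, -0.911, 0.105); φ = arcsin(p_z) ≈ 6.04°, λ = atan2(p_y, p_x) ≈ -66.32°.

≈ (6.0°N, 66.3°W)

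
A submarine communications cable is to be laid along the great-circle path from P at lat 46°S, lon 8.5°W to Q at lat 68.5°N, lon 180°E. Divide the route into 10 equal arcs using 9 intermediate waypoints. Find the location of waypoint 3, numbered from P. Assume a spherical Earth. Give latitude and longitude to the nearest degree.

≈ lat 1°N, lon 14°W

The haversine formula gives a central angle δ ≈ 2.742 rad (157.1°) between the endpoints.
Interpolate at f = 3/10 with slerp weights a = sin((1−f)δ)/sin δ ≈ 2.414, b = sin(fδ)/sin δ ≈ 1.882.
p = a·p₁ + b·p₂ ≈ (0.969, -0.248, 0.015); φ = arcsin(p_z) ≈ 0.84°, λ = atan2(p_y, p_x) ≈ -14.35°.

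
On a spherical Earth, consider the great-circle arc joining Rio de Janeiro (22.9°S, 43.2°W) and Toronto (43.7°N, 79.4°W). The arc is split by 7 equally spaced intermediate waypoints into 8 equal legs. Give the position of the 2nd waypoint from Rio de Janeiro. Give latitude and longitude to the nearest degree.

≈ 6°S, 51°W

The haversine formula gives a central angle δ ≈ 1.299 rad (74.4°) between the endpoints.
Interpolate at f = 2/8 with slerp weights a = sin((1−f)δ)/sin δ ≈ 0.859, b = sin(fδ)/sin δ ≈ 0.331.
p = a·p₁ + b·p₂ ≈ (0.621, -0.777, -0.105); φ = arcsin(p_z) ≈ -6.05°, λ = atan2(p_y, p_x) ≈ -51.38°.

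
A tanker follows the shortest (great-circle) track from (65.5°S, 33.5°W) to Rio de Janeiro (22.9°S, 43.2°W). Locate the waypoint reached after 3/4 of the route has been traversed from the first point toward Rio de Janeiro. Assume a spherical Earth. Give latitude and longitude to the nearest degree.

≈ (34°S, 42°W)

Write both endpoints as unit vectors p₁, p₂ with components (cos φ cos λ, cos φ sin λ, sin φ).
The central angle between the endpoints is δ = arccos(p₁·p₂) ≈ 0.752 rad (43.1°).
Interpolate at f = 3/4 with slerp weights a = sin((1−f)δ)/sin δ ≈ 0.274, b = sin(fδ)/sin δ ≈ 0.783.
p = a·p₁ + b·p₂ ≈ (0.620, -0.556, -0.553); φ = arcsin(p_z) ≈ -33.60°, λ = atan2(p_y, p_x) ≈ -41.88°.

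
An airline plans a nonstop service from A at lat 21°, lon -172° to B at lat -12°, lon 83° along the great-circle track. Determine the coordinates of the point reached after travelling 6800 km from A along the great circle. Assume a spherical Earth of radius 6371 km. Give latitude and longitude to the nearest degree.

≈ lat 5°, lon 127°

Convert each endpoint to a unit vector on the sphere (x = cos φ cos λ, y = cos φ sin λ, z = sin φ).
The central angle between the endpoints is δ = arccos(p₁·p₂) ≈ 1.887 rad (108.1°). The total great-circle distance is δ·R ≈ 1.887 × 6371 ≈ 12021 km, so the target fraction is f = 6800/12021 ≈ 0.566.
Interpolate at f ≈ 0.566 with slerp weights a = sin((1−f)δ)/sin δ ≈ 0.769, b = sin(fδ)/sin δ ≈ 0.922.
p = a·p₁ + b·p₂ ≈ (-0.601, 0.795, 0.084); φ = arcsin(p_z) ≈ 4.82°, λ = atan2(p_y, p_x) ≈ 127.10°.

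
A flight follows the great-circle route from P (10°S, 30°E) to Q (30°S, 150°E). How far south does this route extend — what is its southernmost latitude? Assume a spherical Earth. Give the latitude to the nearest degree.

The great circle lies in the plane with unit normal n̂ = (p₁ × p₂)/|p₁ × p₂|.
Here n̂_z ≈ +0.785; the vertex latitude is φ_max = arccos|n̂_z| ≈ 38.3°.
Check via Clairaut: cos φ_max = |cos φ₁| · sin C = cos(10.0°)·sin(127.1°) ≈ 0.785, again giving ≈ 38.3°.

≈ 38°S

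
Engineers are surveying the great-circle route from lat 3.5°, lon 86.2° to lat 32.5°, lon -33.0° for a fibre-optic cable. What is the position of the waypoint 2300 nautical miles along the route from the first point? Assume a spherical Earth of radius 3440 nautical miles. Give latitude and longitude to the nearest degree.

≈ lat 25°, lon 53°

Convert each endpoint to a unit vector on the sphere (x = cos φ cos λ, y = cos φ sin λ, z = sin φ).
The central angle between the endpoints is δ = arccos(p₁·p₂) ≈ 1.958 rad (112.2°). The total great-circle distance is δ·R ≈ 1.958 × 3440 ≈ 6737 nmi, so the target fraction is f = 2300/6737 ≈ 0.341.
Interpolate at f ≈ 0.341 with slerp weights a = sin((1−f)δ)/sin δ ≈ 1.038, b = sin(fδ)/sin δ ≈ 0.670.
p = a·p₁ + b·p₂ ≈ (0.542, 0.726, 0.423); φ = arcsin(p_z) ≈ 25.03°, λ = atan2(p_y, p_x) ≈ 53.24°.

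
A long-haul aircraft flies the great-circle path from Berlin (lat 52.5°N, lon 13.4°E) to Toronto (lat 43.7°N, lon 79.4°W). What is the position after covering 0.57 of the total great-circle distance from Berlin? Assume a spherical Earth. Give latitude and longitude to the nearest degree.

≈ lat 57°N, lon 46°W

The haversine formula gives a central angle δ ≈ 1.016 rad (58.2°) between the endpoints.
Interpolate at f = 0.57 with slerp weights a = sin((1−f)δ)/sin δ ≈ 0.498, b = sin(fδ)/sin δ ≈ 0.644.
p = a·p₁ + b·p₂ ≈ (0.380, -0.387, 0.840); φ = arcsin(p_z) ≈ 57.12°, λ = atan2(p_y, p_x) ≈ -45.52°.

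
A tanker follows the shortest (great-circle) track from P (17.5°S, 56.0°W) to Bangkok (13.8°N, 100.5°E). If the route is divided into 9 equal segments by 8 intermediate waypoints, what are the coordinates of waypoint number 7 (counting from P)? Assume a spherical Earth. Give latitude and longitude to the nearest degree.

From cos δ = sin φ₁ sin φ₂ + cos φ₁ cos φ₂ cos Δλ, the central angle is δ ≈ 2.742 rad (157.1°).
Interpolate at f = 7/9 with slerp weights a = sin((1−f)δ)/sin δ ≈ 1.470, b = sin(fδ)/sin δ ≈ 2.174.
p = a·p₁ + b·p₂ ≈ (0.399, 0.914, 0.077); φ = arcsin(p_z) ≈ 4.39°, λ = atan2(p_y, p_x) ≈ 66.40°.

≈ (4°N, 66°E)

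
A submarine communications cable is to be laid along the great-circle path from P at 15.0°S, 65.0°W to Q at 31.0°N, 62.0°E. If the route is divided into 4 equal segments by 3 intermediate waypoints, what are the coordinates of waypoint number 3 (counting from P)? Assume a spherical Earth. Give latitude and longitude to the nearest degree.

The haversine formula gives a central angle δ ≈ 2.254 rad (129.2°) between the endpoints.
Interpolate at f = 3/4 with slerp weights a = sin((1−f)δ)/sin δ ≈ 0.689, b = sin(fδ)/sin δ ≈ 1.281.
p = a·p₁ + b·p₂ ≈ (0.797, 0.366, 0.481); φ = arcsin(p_z) ≈ 28.76°, λ = atan2(p_y, p_x) ≈ 24.67°.

≈ 29°N, 25°E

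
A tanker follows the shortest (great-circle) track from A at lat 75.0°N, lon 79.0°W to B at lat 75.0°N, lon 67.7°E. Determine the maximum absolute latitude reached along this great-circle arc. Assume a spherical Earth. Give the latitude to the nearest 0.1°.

≈ 85.6°N

The great circle lies in the plane with unit normal n̂ = (p₁ × p₂)/|p₁ × p₂|.
Here n̂_z ≈ +0.077; the vertex latitude is φ_max = arccos|n̂_z| ≈ 85.6°.
Check via Clairaut: cos φ_max = |cos φ₁| · sin C = cos(75.0°)·sin(17.2°) ≈ 0.077, again giving ≈ 85.6°.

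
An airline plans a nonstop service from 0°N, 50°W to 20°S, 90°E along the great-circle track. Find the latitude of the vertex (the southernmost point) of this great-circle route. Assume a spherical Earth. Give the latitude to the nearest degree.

The great circle lies in the plane with unit normal n̂ = (p₁ × p₂)/|p₁ × p₂|.
Here n̂_z ≈ +0.870; the vertex latitude is φ_max = arccos|n̂_z| ≈ 29.5°.

≈ 30°S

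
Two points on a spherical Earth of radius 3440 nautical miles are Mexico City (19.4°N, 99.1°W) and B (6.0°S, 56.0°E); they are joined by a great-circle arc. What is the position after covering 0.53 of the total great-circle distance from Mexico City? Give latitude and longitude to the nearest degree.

≈ (27°N, 10°W)

Convert each endpoint to a unit vector on the sphere (x = cos φ cos λ, y = cos φ sin λ, z = sin φ).
The central angle between the endpoints is δ = arccos(p₁·p₂) ≈ 2.659 rad (152.3°).
Interpolate at f = 0.53 with slerp weights a = sin((1−f)δ)/sin δ ≈ 2.043, b = sin(fδ)/sin δ ≈ 2.125.
p = a·p₁ + b·p₂ ≈ (0.877, -0.151, 0.456); φ = arcsin(p_z) ≈ 27.16°, λ = atan2(p_y, p_x) ≈ -9.75°.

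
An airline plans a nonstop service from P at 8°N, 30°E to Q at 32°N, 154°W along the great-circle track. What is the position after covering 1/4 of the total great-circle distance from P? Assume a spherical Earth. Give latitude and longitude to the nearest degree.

Write both endpoints as unit vectors p₁, p₂ with components (cos φ cos λ, cos φ sin λ, sin φ).
The central angle between the endpoints is δ = arccos(p₁·p₂) ≈ 2.440 rad (139.8°).
Interpolate at f = 1/4 with slerp weights a = sin((1−f)δ)/sin δ ≈ 1.498, b = sin(fδ)/sin δ ≈ 0.888.
p = a·p₁ + b·p₂ ≈ (0.608, 0.412, 0.679); φ = arcsin(p_z) ≈ 42.77°, λ = atan2(p_y, p_x) ≈ 34.10°.

≈ 43°N, 34°E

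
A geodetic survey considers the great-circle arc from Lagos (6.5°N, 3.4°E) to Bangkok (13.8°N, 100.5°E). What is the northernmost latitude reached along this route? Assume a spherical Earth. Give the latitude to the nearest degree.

≈ 16°N

The great circle lies in the plane with unit normal n̂ = (p₁ × p₂)/|p₁ × p₂|.
Here n̂_z ≈ +0.962; the vertex latitude is φ_max = arccos|n̂_z| ≈ 15.9°.
Check via Clairaut: cos φ_max = |cos φ₁| · sin C = cos(6.5°)·sin(75.4°) ≈ 0.962, again giving ≈ 15.9°.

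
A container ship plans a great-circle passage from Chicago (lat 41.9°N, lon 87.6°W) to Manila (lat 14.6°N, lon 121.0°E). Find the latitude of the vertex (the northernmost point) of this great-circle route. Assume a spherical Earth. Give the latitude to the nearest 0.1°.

≈ 67.1°N

The great circle lies in the plane with unit normal n̂ = (p₁ × p₂)/|p₁ × p₂|.
Here n̂_z ≈ -0.389; the vertex latitude is φ_max = arccos|n̂_z| ≈ 67.1°.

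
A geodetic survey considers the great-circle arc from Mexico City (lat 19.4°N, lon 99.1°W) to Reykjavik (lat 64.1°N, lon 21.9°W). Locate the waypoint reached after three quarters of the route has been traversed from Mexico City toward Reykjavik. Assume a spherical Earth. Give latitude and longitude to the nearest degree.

≈ lat 59°N, lon 56°W

From cos δ = sin φ₁ sin φ₂ + cos φ₁ cos φ₂ cos Δλ, the central angle is δ ≈ 1.170 rad (67.0°).
Interpolate at f = 3/4 with slerp weights a = sin((1−f)δ)/sin δ ≈ 0.313, b = sin(fδ)/sin δ ≈ 0.835.
p = a·p₁ + b·p₂ ≈ (0.292, -0.428, 0.855); φ = arcsin(p_z) ≈ 58.81°, λ = atan2(p_y, p_x) ≈ -55.70°.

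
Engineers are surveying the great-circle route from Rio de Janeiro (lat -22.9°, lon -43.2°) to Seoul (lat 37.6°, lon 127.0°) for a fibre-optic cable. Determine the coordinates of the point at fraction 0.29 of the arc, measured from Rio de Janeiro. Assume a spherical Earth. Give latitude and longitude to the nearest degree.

The haversine formula gives a central angle δ ≈ 2.846 rad (163.1°) between the endpoints.
Interpolate at f = 0.29 with slerp weights a = sin((1−f)δ)/sin δ ≈ 3.091, b = sin(fδ)/sin δ ≈ 2.522.
p = a·p₁ + b·p₂ ≈ (0.873, -0.353, 0.336); φ = arcsin(p_z) ≈ 19.64°, λ = atan2(p_y, p_x) ≈ -22.03°.

≈ lat 20°, lon -22°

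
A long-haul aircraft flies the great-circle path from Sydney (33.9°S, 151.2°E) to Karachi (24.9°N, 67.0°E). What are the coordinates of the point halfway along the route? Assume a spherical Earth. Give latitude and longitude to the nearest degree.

From cos δ = sin φ₁ sin φ₂ + cos φ₁ cos φ₂ cos Δλ, the central angle is δ ≈ 1.730 rad (99.1°).
Interpolate at f = 1/2 with slerp weights a = sin((1−f)δ)/sin δ ≈ 0.771, b = sin(fδ)/sin δ ≈ 0.771.
p = a·p₁ + b·p₂ ≈ (-0.288, 0.952, -0.105); φ = arcsin(p_z) ≈ -6.05°, λ = atan2(p_y, p_x) ≈ 106.81°.

≈ (6°S, 107°E)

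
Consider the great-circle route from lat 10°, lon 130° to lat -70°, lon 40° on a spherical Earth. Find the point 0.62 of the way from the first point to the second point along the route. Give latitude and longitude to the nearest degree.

≈ lat -47°, lon 103°

From cos δ = sin φ₁ sin φ₂ + cos φ₁ cos φ₂ cos Δλ, the central angle is δ ≈ 1.735 rad (99.4°).
Interpolate at f = 0.62 with slerp weights a = sin((1−f)δ)/sin δ ≈ 0.621, b = sin(fδ)/sin δ ≈ 0.892.
p = a·p₁ + b·p₂ ≈ (-0.159, 0.664, -0.730); φ = arcsin(p_z) ≈ -46.90°, λ = atan2(p_y, p_x) ≈ 103.49°.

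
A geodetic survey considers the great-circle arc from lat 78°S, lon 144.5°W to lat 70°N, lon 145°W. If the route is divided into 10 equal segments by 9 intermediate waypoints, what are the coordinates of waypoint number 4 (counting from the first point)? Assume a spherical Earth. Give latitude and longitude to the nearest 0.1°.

≈ lat 18.8°S, lon 144.8°W

Convert each endpoint to a unit vector on the sphere (x = cos φ cos λ, y = cos φ sin λ, z = sin φ).
The central angle between the endpoints is δ = arccos(p₁·p₂) ≈ 2.583 rad (148.0°).
Interpolate at f = 4/10 with slerp weights a = sin((1−f)δ)/sin δ ≈ 1.887, b = sin(fδ)/sin δ ≈ 1.621.
p = a·p₁ + b·p₂ ≈ (-0.773, -0.546, -0.322); φ = arcsin(p_z) ≈ -18.80°, λ = atan2(p_y, p_x) ≈ -144.79°.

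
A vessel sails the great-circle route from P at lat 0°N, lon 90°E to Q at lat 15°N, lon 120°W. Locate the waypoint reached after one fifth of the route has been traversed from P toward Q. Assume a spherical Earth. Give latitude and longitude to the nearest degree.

≈ lat 13°N, lon 116°E

Convert each endpoint to a unit vector on the sphere (x = cos φ cos λ, y = cos φ sin λ, z = sin φ).
The central angle between the endpoints is δ = arccos(p₁·p₂) ≈ 2.562 rad (146.8°).
Interpolate at f = 1/5 with slerp weights a = sin((1−f)δ)/sin δ ≈ 1.620, b = sin(fδ)/sin δ ≈ 0.895.
p = a·p₁ + b·p₂ ≈ (-0.432, 0.872, 0.232); φ = arcsin(p_z) ≈ 13.39°, λ = atan2(p_y, p_x) ≈ 116.37°.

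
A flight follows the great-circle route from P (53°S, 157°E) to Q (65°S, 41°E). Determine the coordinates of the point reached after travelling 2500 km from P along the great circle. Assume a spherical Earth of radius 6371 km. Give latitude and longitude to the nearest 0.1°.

≈ (70.0°S, 124.5°E)

From cos δ = sin φ₁ sin φ₂ + cos φ₁ cos φ₂ cos Δλ, the central angle is δ ≈ 0.912 rad (52.2°). The total great-circle distance is δ·R ≈ 0.912 × 6371 ≈ 5809 km, so the target fraction is f = 2500/5809 ≈ 0.430.
Interpolate at f ≈ 0.430 with slerp weights a = sin((1−f)δ)/sin δ ≈ 0.628, b = sin(fδ)/sin δ ≈ 0.484.
p = a·p₁ + b·p₂ ≈ (-0.194, 0.282, -0.940); φ = arcsin(p_z) ≈ -70.01°, λ = atan2(p_y, p_x) ≈ 124.48°.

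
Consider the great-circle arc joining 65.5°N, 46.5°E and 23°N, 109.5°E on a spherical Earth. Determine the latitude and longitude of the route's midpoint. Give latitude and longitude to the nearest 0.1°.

≈ 48.1°N, 91.1°E

Write both endpoints as unit vectors p₁, p₂ with components (cos φ cos λ, cos φ sin λ, sin φ).
The central angle between the endpoints is δ = arccos(p₁·p₂) ≈ 1.014 rad (58.1°).
Interpolate at f = 1/2 with slerp weights a = sin((1−f)δ)/sin δ ≈ 0.572, b = sin(fδ)/sin δ ≈ 0.572.
p = a·p₁ + b·p₂ ≈ (-0.012, 0.668, 0.744); φ = arcsin(p_z) ≈ 48.06°, λ = atan2(p_y, p_x) ≈ 91.07°.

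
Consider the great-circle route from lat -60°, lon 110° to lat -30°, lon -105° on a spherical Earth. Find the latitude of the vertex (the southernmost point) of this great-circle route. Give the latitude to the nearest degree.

The great circle lies in the plane with unit normal n̂ = (p₁ × p₂)/|p₁ × p₂|.
Here n̂_z ≈ +0.249; the vertex latitude is φ_max = arccos|n̂_z| ≈ 75.6°.
Check via Clairaut: cos φ_max = |cos φ₁| · sin C = cos(60.0°)·sin(150.1°) ≈ 0.249, again giving ≈ 75.6°.

≈ -76°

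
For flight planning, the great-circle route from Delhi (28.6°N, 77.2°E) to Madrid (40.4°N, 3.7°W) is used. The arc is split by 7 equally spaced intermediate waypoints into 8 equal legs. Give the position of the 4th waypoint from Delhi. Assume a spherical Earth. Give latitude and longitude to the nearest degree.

The haversine formula gives a central angle δ ≈ 1.142 rad (65.4°) between the endpoints.
Interpolate at f = 4/8 with slerp weights a = sin((1−f)δ)/sin δ ≈ 0.594, b = sin(fδ)/sin δ ≈ 0.594.
p = a·p₁ + b·p₂ ≈ (0.567, 0.480, 0.670); φ = arcsin(p_z) ≈ 42.03°, λ = atan2(p_y, p_x) ≈ 40.22°.

≈ 42°N, 40°E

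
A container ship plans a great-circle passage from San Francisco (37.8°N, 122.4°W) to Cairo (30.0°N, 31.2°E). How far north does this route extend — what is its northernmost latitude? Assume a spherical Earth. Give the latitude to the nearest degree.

The great circle lies in the plane with unit normal n̂ = (p₁ × p₂)/|p₁ × p₂|.
Here n̂_z ≈ +0.320; the vertex latitude is φ_max = arccos|n̂_z| ≈ 71.4°.
Check via Clairaut: cos φ_max = |cos φ₁| · sin C = cos(37.8°)·sin(23.9°) ≈ 0.320, again giving ≈ 71.4°.

≈ 71°N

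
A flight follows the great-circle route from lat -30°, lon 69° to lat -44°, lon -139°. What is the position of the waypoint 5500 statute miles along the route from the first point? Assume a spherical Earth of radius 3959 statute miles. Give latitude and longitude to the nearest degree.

Write both endpoints as unit vectors p₁, p₂ with components (cos φ cos λ, cos φ sin λ, sin φ).
The central angle between the endpoints is δ = arccos(p₁·p₂) ≈ 1.775 rad (101.7°). The total great-circle distance is δ·R ≈ 1.775 × 3959 ≈ 7027 mi, so the target fraction is f = 5500/7027 ≈ 0.783.
Interpolate at f ≈ 0.783 with slerp weights a = sin((1−f)δ)/sin δ ≈ 0.384, b = sin(fδ)/sin δ ≈ 1.004.
p = a·p₁ + b·p₂ ≈ (-0.426, -0.163, -0.890); φ = arcsin(p_z) ≈ -62.85°, λ = atan2(p_y, p_x) ≈ -159.02°.

≈ lat -63°, lon -159°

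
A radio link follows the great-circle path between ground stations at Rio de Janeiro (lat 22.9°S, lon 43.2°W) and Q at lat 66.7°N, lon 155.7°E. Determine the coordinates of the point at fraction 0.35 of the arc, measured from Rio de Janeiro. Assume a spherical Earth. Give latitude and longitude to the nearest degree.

≈ lat 24°N, lon 51°W

Convert each endpoint to a unit vector on the sphere (x = cos φ cos λ, y = cos φ sin λ, z = sin φ).
The central angle between the endpoints is δ = arccos(p₁·p₂) ≈ 2.349 rad (134.6°).
Interpolate at f = 0.35 with slerp weights a = sin((1−f)δ)/sin δ ≈ 1.403, b = sin(fδ)/sin δ ≈ 1.029.
p = a·p₁ + b·p₂ ≈ (0.571, -0.717, 0.399); φ = arcsin(p_z) ≈ 23.52°, λ = atan2(p_y, p_x) ≈ -51.47°.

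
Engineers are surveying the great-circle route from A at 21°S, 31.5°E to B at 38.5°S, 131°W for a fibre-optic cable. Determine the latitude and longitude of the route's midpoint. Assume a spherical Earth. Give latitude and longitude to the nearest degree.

Convert each endpoint to a unit vector on the sphere (x = cos φ cos λ, y = cos φ sin λ, z = sin φ).
The central angle between the endpoints is δ = arccos(p₁·p₂) ≈ 2.064 rad (118.3°).
Interpolate at f = 1/2 with slerp weights a = sin((1−f)δ)/sin δ ≈ 0.975, b = sin(fδ)/sin δ ≈ 0.975.
p = a·p₁ + b·p₂ ≈ (0.275, -0.100, -0.956); φ = arcsin(p_z) ≈ -72.96°, λ = atan2(p_y, p_x) ≈ -20.00°.

≈ 73°S, 20°W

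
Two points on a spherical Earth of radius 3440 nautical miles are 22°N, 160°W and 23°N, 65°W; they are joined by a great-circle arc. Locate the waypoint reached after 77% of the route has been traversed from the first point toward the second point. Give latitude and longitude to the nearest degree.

Convert each endpoint to a unit vector on the sphere (x = cos φ cos λ, y = cos φ sin λ, z = sin φ).
The central angle between the endpoints is δ = arccos(p₁·p₂) ≈ 1.499 rad (85.9°).
Interpolate at f = 0.77 with slerp weights a = sin((1−f)δ)/sin δ ≈ 0.339, b = sin(fδ)/sin δ ≈ 0.917.
p = a·p₁ + b·p₂ ≈ (0.061, -0.872, 0.485); φ = arcsin(p_z) ≈ 29.02°, λ = atan2(p_y, p_x) ≈ -85.97°.

≈ 29°N, 86°W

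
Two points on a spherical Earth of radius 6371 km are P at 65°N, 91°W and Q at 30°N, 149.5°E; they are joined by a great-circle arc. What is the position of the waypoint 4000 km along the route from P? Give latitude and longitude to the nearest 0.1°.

Convert each endpoint to a unit vector on the sphere (x = cos φ cos λ, y = cos φ sin λ, z = sin φ).
The central angle between the endpoints is δ = arccos(p₁·p₂) ≈ 1.294 rad (74.2°). The total great-circle distance is δ·R ≈ 1.294 × 6371 ≈ 8246 km, so the target fraction is f = 4000/8246 ≈ 0.485.
Interpolate at f ≈ 0.485 with slerp weights a = sin((1−f)δ)/sin δ ≈ 0.643, b = sin(fδ)/sin δ ≈ 0.611.
p = a·p₁ + b·p₂ ≈ (-0.460, -0.003, 0.888); φ = arcsin(p_z) ≈ 62.59°, λ = atan2(p_y, p_x) ≈ -179.60°.

≈ 62.6°N, 179.6°W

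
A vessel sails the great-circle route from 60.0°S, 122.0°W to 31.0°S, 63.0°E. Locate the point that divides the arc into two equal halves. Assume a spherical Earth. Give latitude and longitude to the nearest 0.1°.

Write both endpoints as unit vectors p₁, p₂ with components (cos φ cos λ, cos φ sin λ, sin φ).
The central angle between the endpoints is δ = arccos(p₁·p₂) ≈ 1.552 rad (88.9°).
Interpolate at f = 1/2 with slerp weights a = sin((1−f)δ)/sin δ ≈ 0.700, b = sin(fδ)/sin δ ≈ 0.700.
p = a·p₁ + b·p₂ ≈ (0.087, 0.238, -0.967); φ = arcsin(p_z) ≈ -75.32°, λ = atan2(p_y, p_x) ≈ 69.92°.

≈ 75.3°S, 69.9°E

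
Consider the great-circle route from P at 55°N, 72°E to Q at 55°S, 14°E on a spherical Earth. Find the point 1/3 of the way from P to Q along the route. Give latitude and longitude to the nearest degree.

Convert each endpoint to a unit vector on the sphere (x = cos φ cos λ, y = cos φ sin λ, z = sin φ).
The central angle between the endpoints is δ = arccos(p₁·p₂) ≈ 2.091 rad (119.8°).
Interpolate at f = 1/3 with slerp weights a = sin((1−f)δ)/sin δ ≈ 1.134, b = sin(fδ)/sin δ ≈ 0.739.
p = a·p₁ + b·p₂ ≈ (0.613, 0.721, 0.323); φ = arcsin(p_z) ≈ 18.86°, λ = atan2(p_y, p_x) ≈ 49.66°.

≈ 19°N, 50°E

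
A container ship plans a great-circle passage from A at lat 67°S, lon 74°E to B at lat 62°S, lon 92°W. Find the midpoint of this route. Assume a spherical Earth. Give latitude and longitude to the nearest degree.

≈ lat 86°S, lon 46°W

The haversine formula gives a central angle δ ≈ 0.883 rad (50.6°) between the endpoints.
Interpolate at f = 1/2 with slerp weights a = sin((1−f)δ)/sin δ ≈ 0.553, b = sin(fδ)/sin δ ≈ 0.553.
p = a·p₁ + b·p₂ ≈ (0.051, -0.052, -0.997); φ = arcsin(p_z) ≈ -85.85°, λ = atan2(p_y, p_x) ≈ -45.70°.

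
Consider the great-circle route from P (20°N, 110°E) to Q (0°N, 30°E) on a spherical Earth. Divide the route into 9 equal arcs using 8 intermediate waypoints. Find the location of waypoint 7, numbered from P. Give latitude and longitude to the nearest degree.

The haversine formula gives a central angle δ ≈ 1.407 rad (80.6°) between the endpoints.
Interpolate at f = 7/9 with slerp weights a = sin((1−f)δ)/sin δ ≈ 0.312, b = sin(fδ)/sin δ ≈ 0.901.
p = a·p₁ + b·p₂ ≈ (0.680, 0.726, 0.107); φ = arcsin(p_z) ≈ 6.12°, λ = atan2(p_y, p_x) ≈ 46.87°.

≈ (6°N, 47°E)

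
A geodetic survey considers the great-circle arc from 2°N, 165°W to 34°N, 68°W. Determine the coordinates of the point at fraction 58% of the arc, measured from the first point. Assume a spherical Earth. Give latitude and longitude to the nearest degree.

Write both endpoints as unit vectors p₁, p₂ with components (cos φ cos λ, cos φ sin λ, sin φ).
The central angle between the endpoints is δ = arccos(p₁·p₂) ≈ 1.652 rad (94.7°).
Interpolate at f = 0.58 with slerp weights a = sin((1−f)δ)/sin δ ≈ 0.642, b = sin(fδ)/sin δ ≈ 0.821.
p = a·p₁ + b·p₂ ≈ (-0.365, -0.797, 0.481); φ = arcsin(p_z) ≈ 28.78°, λ = atan2(p_y, p_x) ≈ -114.58°.

≈ 29°N, 115°W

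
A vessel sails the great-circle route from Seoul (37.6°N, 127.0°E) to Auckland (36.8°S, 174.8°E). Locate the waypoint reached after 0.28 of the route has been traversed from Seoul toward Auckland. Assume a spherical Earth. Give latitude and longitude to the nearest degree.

Write both endpoints as unit vectors p₁, p₂ with components (cos φ cos λ, cos φ sin λ, sin φ).
The central angle between the endpoints is δ = arccos(p₁·p₂) ≈ 1.510 rad (86.5°).
Interpolate at f = 0.28 with slerp weights a = sin((1−f)δ)/sin δ ≈ 0.887, b = sin(fδ)/sin δ ≈ 0.411.
p = a·p₁ + b·p₂ ≈ (-0.751, 0.591, 0.295); φ = arcsin(p_z) ≈ 17.15°, λ = atan2(p_y, p_x) ≈ 141.79°.

≈ 17°N, 142°E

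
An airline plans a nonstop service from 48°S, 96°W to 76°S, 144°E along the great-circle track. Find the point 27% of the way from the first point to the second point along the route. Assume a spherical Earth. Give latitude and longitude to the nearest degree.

Write both endpoints as unit vectors p₁, p₂ with components (cos φ cos λ, cos φ sin λ, sin φ).
The central angle between the endpoints is δ = arccos(p₁·p₂) ≈ 0.876 rad (50.2°).
Interpolate at f = 0.27 with slerp weights a = sin((1−f)δ)/sin δ ≈ 0.777, b = sin(fδ)/sin δ ≈ 0.305.
p = a·p₁ + b·p₂ ≈ (-0.114, -0.474, -0.873); φ = arcsin(p_z) ≈ -60.85°, λ = atan2(p_y, p_x) ≈ -103.54°.

≈ 61°S, 104°W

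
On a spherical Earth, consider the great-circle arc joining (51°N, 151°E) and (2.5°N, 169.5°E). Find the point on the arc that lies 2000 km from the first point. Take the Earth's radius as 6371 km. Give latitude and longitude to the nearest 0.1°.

≈ (34.2°N, 159.8°E)

From cos δ = sin φ₁ sin φ₂ + cos φ₁ cos φ₂ cos Δλ, the central angle is δ ≈ 0.889 rad (50.9°). The total great-circle distance is δ·R ≈ 0.889 × 6371 ≈ 5664 km, so the target fraction is f = 2000/5664 ≈ 0.353.
Interpolate at f ≈ 0.353 with slerp weights a = sin((1−f)δ)/sin δ ≈ 0.701, b = sin(fδ)/sin δ ≈ 0.398.
p = a·p₁ + b·p₂ ≈ (-0.776, 0.286, 0.562); φ = arcsin(p_z) ≈ 34.18°, λ = atan2(p_y, p_x) ≈ 159.76°.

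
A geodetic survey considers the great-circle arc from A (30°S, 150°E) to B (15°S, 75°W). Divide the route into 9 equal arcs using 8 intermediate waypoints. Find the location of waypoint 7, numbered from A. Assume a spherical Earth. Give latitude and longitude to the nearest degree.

Convert each endpoint to a unit vector on the sphere (x = cos φ cos λ, y = cos φ sin λ, z = sin φ).
The central angle between the endpoints is δ = arccos(p₁·p₂) ≈ 2.051 rad (117.5°).
Interpolate at f = 7/9 with slerp weights a = sin((1−f)δ)/sin δ ≈ 0.496, b = sin(fδ)/sin δ ≈ 1.127.
p = a·p₁ + b·p₂ ≈ (-0.090, -0.837, -0.540); φ = arcsin(p_z) ≈ -32.68°, λ = atan2(p_y, p_x) ≈ -96.17°.

≈ (33°S, 96°W)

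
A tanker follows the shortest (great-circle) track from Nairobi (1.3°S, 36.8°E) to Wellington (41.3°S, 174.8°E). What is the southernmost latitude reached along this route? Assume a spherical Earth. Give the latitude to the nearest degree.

≈ 53°S

The great circle lies in the plane with unit normal n̂ = (p₁ × p₂)/|p₁ × p₂|.
Here n̂_z ≈ +0.599; the vertex latitude is φ_max = arccos|n̂_z| ≈ 53.2°.
Check via Clairaut: cos φ_max = |cos φ₁| · sin C = cos(1.3°)·sin(143.2°) ≈ 0.599, again giving ≈ 53.2°.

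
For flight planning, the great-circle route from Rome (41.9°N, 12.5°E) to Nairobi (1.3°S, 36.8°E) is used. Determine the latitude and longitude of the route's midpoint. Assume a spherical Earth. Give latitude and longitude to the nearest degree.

≈ 21°N, 26°E

The haversine formula gives a central angle δ ≈ 0.846 rad (48.5°) between the endpoints.
Interpolate at f = 1/2 with slerp weights a = sin((1−f)δ)/sin δ ≈ 0.548, b = sin(fδ)/sin δ ≈ 0.548.
p = a·p₁ + b·p₂ ≈ (0.837, 0.417, 0.354); φ = arcsin(p_z) ≈ 20.72°, λ = atan2(p_y, p_x) ≈ 26.46°.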